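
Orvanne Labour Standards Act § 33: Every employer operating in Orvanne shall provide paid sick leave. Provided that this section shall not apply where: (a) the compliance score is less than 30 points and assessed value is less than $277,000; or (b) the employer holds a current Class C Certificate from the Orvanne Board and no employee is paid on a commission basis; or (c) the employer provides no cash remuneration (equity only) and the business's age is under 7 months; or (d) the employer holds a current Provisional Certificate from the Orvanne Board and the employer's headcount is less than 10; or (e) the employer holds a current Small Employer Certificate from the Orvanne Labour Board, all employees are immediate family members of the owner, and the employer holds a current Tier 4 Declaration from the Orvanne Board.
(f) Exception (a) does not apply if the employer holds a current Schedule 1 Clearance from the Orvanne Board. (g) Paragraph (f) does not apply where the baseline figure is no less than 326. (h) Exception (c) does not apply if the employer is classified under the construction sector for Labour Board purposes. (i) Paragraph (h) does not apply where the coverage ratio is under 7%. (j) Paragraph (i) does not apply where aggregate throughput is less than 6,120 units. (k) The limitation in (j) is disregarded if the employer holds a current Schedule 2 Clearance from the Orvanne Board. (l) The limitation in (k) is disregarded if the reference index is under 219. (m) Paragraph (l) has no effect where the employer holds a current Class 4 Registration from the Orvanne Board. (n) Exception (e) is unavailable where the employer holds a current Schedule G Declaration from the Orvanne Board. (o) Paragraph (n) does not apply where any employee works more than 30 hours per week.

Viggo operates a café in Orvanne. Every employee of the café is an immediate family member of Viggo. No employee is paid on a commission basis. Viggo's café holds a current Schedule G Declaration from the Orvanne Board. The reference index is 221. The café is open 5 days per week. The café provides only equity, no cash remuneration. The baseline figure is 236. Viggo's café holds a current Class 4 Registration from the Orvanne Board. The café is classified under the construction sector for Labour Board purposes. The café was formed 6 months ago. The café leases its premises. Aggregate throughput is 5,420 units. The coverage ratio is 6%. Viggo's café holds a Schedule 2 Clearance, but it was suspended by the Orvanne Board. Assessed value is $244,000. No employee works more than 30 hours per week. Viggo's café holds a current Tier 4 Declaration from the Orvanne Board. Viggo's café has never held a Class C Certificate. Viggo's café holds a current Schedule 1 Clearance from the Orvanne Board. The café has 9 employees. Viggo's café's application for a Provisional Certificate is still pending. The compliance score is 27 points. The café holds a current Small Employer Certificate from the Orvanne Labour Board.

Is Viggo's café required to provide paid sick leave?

Exception (a): the compliance score is 27 points, less than the 30 points limit; assessed value is $244,000, less than the $277,000 limit — every condition holds. But applying paragraphs (f)–(g): (f) operates against (a): a current Schedule 1 Clearance is held. (g) does not operate here (the baseline figure is 236, short of 326), so (f) stands. So (a) is unavailable.
Exception (b) fails — no current Class C Certificate is held.
All of (c)'s requirements are met (remuneration is equity-only; the business's age is 6 months, under the 7 months limit). However, paragraphs (h)–(m) must be considered: (h) applies — the café is classified under the construction sector. (i) would limit (h) — the coverage ratio is 6%, under the 7% limit — but (j) sets (i) aside: (j) operates against (i): aggregate throughput is 5,420 units, less than the 6,120 units limit. (k) is not engaged (no current Schedule 2 Clearance is held), so (j) stands. So (c) is unavailable.
Exception (d) requires that the employer holds a current Provisional Certificate from the Orvanne Board; but no current Provisional Certificate is held, so (d) is unavailable.
Exception (e) is satisfied on its face — a current Small Employer Certificate is held; every employee is an immediate family member; a current Tier 4 Declaration is held. Turning to paragraphs (n)–(o): (n) is triggered — a current Schedule G Declaration is held. (o), which would lift (n), is inapplicable — no employee exceeds 30 hours/week. (e) is therefore removed.
Every exception is unavailable, so the rule governs.

Yes — Viggo's café must provide paid sick leave.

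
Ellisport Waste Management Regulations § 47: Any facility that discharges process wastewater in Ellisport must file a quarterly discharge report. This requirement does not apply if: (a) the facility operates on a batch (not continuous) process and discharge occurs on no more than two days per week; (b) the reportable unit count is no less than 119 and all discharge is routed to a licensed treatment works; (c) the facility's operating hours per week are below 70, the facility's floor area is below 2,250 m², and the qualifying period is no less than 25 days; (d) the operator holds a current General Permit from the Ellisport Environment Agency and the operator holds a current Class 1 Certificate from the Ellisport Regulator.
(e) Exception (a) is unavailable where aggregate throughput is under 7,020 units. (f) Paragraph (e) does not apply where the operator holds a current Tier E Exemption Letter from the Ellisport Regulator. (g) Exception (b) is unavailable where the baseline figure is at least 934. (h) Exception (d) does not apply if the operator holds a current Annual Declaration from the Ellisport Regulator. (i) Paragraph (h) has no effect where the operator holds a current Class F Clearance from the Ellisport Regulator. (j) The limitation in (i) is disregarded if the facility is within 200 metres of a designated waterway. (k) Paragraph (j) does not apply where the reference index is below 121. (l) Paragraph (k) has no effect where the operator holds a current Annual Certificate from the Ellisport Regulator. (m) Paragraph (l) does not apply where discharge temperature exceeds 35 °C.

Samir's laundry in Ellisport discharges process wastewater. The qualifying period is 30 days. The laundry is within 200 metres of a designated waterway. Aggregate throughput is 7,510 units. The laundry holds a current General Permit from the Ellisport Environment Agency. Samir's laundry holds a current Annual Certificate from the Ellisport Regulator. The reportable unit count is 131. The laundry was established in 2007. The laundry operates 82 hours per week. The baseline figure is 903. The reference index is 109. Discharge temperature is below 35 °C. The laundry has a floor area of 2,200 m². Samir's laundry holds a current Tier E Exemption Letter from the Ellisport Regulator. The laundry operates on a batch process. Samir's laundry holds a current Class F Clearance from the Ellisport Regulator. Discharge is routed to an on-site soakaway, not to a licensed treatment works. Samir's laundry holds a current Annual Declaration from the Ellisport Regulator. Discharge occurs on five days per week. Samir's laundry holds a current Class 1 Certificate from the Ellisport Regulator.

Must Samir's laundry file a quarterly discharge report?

Exception (a) fails — discharge occurs on five days per week.
Exception (b) fails — discharge is not routed to a licensed treatment works.
Exception (c) fails — the facility's operating hours per week are 82, not below 70.
Exception (d) is satisfied on its face — a current General Permit is held; a current Class 1 Certificate is held. However, paragraphs (h)–(m) must be considered: (h) operates against (d): a current Annual Declaration is held. (i) is engaged (a current Class F Clearance is held), but is set aside by (j): (j) operates against (i): the laundry is within 200 m of a designated waterway. (k) is triggered (the reference index is 109, below the 121 limit), but is displaced by (l): (l) applies — a current Annual Certificate is held. (m) is not triggered (discharge temperature is below 35 °C), so (l) stands. (d) is therefore removed.
None of the exceptions is available; § 47 applies in full.

Yes — Samir's laundry must file a quarterly discharge report.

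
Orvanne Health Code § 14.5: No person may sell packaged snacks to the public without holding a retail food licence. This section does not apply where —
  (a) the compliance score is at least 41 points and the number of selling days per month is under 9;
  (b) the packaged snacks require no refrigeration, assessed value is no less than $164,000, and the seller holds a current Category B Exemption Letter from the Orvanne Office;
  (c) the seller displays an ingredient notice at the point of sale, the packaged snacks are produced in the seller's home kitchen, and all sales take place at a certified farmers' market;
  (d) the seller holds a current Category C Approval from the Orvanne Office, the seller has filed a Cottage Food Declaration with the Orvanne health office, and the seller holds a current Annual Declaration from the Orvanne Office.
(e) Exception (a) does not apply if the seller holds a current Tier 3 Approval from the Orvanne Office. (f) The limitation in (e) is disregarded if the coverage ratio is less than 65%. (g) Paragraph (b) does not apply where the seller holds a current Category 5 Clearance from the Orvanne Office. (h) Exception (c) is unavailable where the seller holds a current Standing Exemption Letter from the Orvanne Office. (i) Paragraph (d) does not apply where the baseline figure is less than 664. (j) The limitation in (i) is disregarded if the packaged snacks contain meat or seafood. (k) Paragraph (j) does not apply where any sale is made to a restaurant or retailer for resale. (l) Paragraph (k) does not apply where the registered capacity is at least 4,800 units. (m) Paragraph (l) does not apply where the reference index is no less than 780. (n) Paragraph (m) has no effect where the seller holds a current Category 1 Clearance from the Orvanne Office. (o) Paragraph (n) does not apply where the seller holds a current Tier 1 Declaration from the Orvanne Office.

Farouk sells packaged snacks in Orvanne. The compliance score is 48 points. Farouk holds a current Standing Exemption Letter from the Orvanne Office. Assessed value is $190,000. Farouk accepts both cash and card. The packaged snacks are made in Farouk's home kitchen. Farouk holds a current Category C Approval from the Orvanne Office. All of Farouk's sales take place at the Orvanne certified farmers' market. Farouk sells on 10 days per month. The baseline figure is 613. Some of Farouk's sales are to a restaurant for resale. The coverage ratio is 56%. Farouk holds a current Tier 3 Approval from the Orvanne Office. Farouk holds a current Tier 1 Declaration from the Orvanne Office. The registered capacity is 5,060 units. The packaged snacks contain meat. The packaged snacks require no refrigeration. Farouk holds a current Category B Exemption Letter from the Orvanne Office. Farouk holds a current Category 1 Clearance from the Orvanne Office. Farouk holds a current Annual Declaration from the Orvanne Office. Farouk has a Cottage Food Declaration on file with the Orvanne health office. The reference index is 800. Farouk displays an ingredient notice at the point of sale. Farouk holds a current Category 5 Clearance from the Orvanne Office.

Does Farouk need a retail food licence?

Yes — Farouk must hold a retail food licence.

Exception (a) requires that the number of selling days per month is under 9; but the number of selling days per month is 10, not under 9, so (a) is unavailable.
Exception (b): the packaged snacks are shelf-stable; assessed value is $190,000, meeting the $164,000 threshold; a current Category B Exemption Letter is held — every condition holds. However, paragraph (g) must be considered: (g) operates against (b): a current Category 5 Clearance is held. So (b) is unavailable.
Exception (c) is satisfied on its face — an ingredient notice is displayed; the packaged snacks are home-kitchen produced; all sales are at a certified farmers' market. However, paragraph (h) must be considered: (h) is engaged — a current Standing Exemption Letter is held. Exception (c) does not apply.
Exception (d) is satisfied on its face — a current Category C Approval is held; a Cottage Food Declaration is on file; a current Annual Declaration is held. But: (i) applies — the baseline figure is 613, less than the 664 limit. (j) would limit (i) — the packaged snacks contain meat — but (k) sets (j) aside: (k) operates — some sales are to a restaurant for resale. (l) applies (the registered capacity is 5,060 units, meeting the 4,800 units threshold), but is overridden by (m): (m) operates against (l): the reference index is 800, meeting the 780 threshold. (n) would limit (m) — a current Category 1 Clearance is held — but (o) sets (n) aside: (o) operates against (n): a current Tier 1 Declaration is held. Exception (d) does not apply.
No exception is made out. Farouk falls within the general rule.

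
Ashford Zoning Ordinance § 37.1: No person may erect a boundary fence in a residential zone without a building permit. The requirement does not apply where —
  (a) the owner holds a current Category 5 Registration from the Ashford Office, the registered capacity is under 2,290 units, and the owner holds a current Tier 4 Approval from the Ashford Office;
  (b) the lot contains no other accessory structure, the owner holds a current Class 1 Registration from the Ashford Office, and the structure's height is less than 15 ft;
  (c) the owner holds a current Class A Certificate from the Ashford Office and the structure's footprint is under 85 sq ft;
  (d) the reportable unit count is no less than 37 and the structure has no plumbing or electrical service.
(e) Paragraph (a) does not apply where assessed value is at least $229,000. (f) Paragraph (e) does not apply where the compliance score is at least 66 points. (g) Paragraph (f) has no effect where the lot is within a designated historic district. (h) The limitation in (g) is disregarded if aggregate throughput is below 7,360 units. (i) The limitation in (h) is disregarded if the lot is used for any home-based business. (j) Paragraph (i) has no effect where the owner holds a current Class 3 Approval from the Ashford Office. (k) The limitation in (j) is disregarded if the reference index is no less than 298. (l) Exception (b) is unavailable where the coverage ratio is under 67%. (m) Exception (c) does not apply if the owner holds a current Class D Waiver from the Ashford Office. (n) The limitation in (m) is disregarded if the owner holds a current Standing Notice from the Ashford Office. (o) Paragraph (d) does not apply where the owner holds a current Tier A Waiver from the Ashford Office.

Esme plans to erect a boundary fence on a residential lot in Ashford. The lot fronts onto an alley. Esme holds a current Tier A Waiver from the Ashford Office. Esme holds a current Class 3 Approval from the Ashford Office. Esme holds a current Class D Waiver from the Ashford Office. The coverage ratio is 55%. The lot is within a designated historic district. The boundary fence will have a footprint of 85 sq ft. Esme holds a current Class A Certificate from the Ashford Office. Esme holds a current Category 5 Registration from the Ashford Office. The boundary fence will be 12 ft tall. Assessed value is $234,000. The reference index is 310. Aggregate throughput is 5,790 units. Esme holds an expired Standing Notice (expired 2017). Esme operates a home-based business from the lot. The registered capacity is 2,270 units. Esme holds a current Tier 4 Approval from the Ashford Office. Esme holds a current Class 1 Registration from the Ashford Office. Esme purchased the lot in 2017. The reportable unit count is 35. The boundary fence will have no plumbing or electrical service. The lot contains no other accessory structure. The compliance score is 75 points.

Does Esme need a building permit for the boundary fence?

Exception (a) is satisfied on its face — a current Category 5 Registration is held; the registered capacity is 2,270 units, under the 2,290 units limit; a current Tier 4 Approval is held. However, paragraphs (e)–(k) must be considered: (e) operates against (a): assessed value is $234,000, meeting the $229,000 threshold. (f) would limit (e) — the compliance score is 75 points, meeting the 66 points threshold — but (g) sets (f) aside: (g) is engaged — the lot is in a historic district. (h) would limit (g) — aggregate throughput is 5,790 units, below the 7,360 units limit — but (i) sets (h) aside: (i) operates against (h): a home-based business operates on the lot. (j) would limit (i) — a current Class 3 Approval is held — but (k) sets (j) aside: (k) operates against (j): the reference index is 310, meeting the 298 threshold. (a) is therefore removed.
Exception (b)'s conditions are all satisfied: the lot has no other accessory structure; a current Class 1 Registration is held; the structure's height is 12 ft, less than the 15 ft limit. Turning to paragraph (l): (l) is engaged — the coverage ratio is 55%, under the 67% limit. Exception (b) does not apply.
Exception (c) requires that the structure's footprint is under 85 sq ft; but the structure's footprint is 85 sq ft, not under 85 sq ft, so (c) is unavailable.
Exception (d) does not apply: the reportable unit count is 35, short of 37.
Every exception is unavailable, so the rule governs.

Yes — Esme must obtain a building permit.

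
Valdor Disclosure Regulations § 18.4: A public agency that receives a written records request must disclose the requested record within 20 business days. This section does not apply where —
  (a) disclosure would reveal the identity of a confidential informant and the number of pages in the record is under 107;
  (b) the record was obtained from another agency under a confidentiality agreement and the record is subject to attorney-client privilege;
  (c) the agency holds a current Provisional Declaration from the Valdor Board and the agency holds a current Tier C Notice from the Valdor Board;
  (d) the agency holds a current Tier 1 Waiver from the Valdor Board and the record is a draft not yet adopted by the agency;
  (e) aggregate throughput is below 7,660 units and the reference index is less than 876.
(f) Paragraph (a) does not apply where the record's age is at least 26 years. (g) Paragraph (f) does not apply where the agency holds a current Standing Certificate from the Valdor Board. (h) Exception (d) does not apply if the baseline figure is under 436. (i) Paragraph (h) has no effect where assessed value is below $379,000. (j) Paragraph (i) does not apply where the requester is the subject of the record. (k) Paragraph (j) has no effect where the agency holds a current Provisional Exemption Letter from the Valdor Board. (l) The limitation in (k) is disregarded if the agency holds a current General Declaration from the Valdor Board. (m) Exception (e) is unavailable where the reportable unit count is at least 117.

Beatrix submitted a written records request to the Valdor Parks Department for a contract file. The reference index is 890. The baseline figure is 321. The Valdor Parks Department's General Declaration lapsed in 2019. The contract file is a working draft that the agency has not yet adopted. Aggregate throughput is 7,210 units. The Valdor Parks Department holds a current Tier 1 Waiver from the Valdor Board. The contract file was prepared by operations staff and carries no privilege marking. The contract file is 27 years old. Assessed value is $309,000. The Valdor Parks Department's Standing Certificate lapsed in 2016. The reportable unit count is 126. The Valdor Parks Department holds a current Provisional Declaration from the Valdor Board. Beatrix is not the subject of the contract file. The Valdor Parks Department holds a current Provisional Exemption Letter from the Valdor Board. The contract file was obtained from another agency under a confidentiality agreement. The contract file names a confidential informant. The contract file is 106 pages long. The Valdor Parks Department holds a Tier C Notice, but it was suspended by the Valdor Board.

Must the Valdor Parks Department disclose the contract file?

Exception (a): the contract file names a confidential informant; the number of pages in the record is 106, under the 107 limit — every condition holds. Turning to paragraphs (f)–(g): (f) operates — the record's age is 27 years, meeting the 26 years threshold. (g) is inapplicable (the Standing Certificate is not current), so (f) stands. Exception (a) does not apply.
Exception (b) does not apply: the contract file carries no privilege marking.
Exception (c) fails — there is no Tier C Notice in force.
Exception (d)'s conditions are all satisfied: a current Tier 1 Waiver is held; the contract file is an unadopted draft. Applying paragraphs (h)–(l): (h) would limit (d) — the baseline figure is 321, under the 436 limit — but (i) sets (h) aside: (i) applies — assessed value is $309,000, below the $379,000 limit. (j), which would lift (i), is inapplicable — Beatrix is not the subject of the contract file. (d) remains available.
Exception (e) fails — the reference index is 890, not less than 876.

No — exception (d) applies; the Valdor Parks Department is not required to disclose the contract file.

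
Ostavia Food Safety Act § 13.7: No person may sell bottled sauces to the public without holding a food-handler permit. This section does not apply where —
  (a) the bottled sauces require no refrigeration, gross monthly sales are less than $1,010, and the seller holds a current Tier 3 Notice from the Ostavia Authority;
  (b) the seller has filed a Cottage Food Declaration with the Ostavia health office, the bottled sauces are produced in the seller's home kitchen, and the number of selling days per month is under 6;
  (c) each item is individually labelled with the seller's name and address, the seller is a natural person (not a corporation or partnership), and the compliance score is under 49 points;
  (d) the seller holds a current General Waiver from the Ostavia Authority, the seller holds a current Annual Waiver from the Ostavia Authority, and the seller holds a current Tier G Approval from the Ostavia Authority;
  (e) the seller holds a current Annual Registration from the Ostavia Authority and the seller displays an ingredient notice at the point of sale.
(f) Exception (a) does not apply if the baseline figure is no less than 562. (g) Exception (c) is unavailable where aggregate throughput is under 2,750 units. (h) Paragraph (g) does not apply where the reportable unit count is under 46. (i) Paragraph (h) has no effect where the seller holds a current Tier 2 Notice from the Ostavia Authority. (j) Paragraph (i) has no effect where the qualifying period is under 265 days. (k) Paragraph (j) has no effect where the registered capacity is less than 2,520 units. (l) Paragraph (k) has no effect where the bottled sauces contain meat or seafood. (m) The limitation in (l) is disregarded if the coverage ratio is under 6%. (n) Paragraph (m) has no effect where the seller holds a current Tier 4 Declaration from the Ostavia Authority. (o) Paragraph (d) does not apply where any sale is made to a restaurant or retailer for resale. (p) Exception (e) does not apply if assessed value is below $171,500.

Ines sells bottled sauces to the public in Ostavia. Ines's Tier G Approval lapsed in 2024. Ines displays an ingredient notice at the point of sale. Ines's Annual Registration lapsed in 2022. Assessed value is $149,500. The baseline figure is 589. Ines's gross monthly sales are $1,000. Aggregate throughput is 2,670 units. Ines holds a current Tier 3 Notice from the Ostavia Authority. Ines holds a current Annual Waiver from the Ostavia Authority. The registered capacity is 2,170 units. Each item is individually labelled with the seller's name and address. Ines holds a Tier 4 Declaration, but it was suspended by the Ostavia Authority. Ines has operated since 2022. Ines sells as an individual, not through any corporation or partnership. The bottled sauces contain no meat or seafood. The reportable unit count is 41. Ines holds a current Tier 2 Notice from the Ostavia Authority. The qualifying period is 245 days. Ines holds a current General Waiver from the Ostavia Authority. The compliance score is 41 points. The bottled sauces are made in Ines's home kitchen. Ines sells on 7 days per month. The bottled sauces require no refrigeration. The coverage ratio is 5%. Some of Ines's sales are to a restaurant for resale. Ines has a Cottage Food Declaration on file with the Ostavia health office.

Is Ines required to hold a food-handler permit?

Yes — Ines must hold a food-handler permit.

Exception (a) is satisfied on its face — the bottled sauces are shelf-stable; gross monthly sales are $1,000, less than the $1,010 limit; a current Tier 3 Notice is held. However, paragraph (f) must be considered: (f) operates against (a): the baseline figure is 589, meeting the 562 threshold. Exception (a) does not apply.
Exception (b) requires that the number of selling days per month is under 6; but the number of selling days per month is 7, not under 6, so (b) is unavailable.
Exception (c) is satisfied on its face — items are individually labelled; the seller is a natural person; the compliance score is 41 points, under the 49 points limit. Turning to paragraphs (g)–(n): (g) operates against (c): aggregate throughput is 2,670 units, under the 2,750 units limit. (h) operates (the reportable unit count is 41, under the 46 limit), but is itself disapplied by (i): (i) is triggered — a current Tier 2 Notice is held. (j) is engaged (the qualifying period is 245 days, under the 265 days limit), but is set aside by (k): (k) operates against (j): the registered capacity is 2,170 units, less than the 2,520 units limit. (l), which would lift (k), does not operate here — the bottled sauces contain no meat or seafood. (c) is therefore removed.
Exception (d) requires that the seller holds a current Tier G Approval from the Ostavia Authority; but the Tier G Approval is not current, so (d) is unavailable.
Exception (e) fails — the Annual Registration is not current.
None of the exceptions is available; § 13.7 applies in full.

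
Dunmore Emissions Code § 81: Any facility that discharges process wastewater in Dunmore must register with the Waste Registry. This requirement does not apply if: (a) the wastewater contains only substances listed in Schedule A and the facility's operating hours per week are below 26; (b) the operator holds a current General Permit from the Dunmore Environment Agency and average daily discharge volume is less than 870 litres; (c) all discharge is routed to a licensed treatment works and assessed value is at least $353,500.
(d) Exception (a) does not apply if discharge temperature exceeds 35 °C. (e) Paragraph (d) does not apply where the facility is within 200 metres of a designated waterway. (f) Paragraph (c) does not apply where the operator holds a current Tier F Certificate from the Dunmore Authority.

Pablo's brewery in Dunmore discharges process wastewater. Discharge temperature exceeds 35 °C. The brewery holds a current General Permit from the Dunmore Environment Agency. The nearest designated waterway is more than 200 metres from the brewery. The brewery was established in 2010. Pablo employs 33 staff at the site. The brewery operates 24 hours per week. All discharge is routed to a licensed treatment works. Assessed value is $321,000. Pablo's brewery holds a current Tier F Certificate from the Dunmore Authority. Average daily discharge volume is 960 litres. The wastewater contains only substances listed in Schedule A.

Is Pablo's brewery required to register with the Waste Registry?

Yes — Pablo's brewery must register with the Waste Registry.

Exception (a) is satisfied on its face — the wastewater is Schedule-A-only; the facility's operating hours per week are 24, below the 26 limit. Turning to paragraphs (d)–(e): (d) operates against (a): discharge temperature exceeds 35 °C. (e) does not operate here (the brewery is more than 200 m from any designated waterway), so (d) stands. So (a) is unavailable.
Exception (b) requires that average daily discharge volume is less than 870 litres; but average daily discharge volume is 960 litres, not less than 870 litres, so (b) is unavailable.
Exception (c) does not apply: assessed value is $321,000, short of $353,500.
Every exception is unavailable, so the rule governs.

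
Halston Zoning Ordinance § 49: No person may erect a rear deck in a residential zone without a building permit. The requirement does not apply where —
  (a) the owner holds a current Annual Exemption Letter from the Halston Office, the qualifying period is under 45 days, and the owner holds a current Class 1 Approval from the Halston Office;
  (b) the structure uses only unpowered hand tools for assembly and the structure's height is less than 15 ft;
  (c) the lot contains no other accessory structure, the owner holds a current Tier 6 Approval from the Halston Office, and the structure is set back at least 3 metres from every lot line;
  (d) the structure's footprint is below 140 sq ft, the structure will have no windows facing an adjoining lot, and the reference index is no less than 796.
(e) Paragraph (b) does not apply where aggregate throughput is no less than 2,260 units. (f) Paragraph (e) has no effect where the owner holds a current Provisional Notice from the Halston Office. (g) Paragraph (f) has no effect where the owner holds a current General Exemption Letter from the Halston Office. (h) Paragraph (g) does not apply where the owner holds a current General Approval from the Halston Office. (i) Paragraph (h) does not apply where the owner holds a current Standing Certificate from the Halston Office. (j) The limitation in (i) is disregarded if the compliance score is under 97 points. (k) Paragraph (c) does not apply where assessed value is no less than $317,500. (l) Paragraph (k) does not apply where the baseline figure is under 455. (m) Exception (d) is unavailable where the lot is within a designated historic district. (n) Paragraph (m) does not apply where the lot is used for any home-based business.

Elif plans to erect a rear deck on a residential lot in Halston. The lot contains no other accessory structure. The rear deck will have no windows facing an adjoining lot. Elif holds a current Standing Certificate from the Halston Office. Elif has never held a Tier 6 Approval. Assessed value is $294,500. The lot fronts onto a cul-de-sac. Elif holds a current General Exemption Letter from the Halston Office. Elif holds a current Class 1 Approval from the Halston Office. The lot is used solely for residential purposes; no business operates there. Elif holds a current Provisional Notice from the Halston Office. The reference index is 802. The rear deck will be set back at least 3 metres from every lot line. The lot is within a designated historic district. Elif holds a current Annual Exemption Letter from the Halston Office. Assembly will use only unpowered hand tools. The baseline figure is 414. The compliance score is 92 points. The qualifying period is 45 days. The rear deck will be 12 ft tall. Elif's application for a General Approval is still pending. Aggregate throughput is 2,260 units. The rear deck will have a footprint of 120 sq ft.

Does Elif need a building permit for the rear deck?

Yes — Elif must obtain a building permit.

Exception (a) requires that the qualifying period is under 45 days; but the qualifying period is 45 days, not under 45 days, so (a) is unavailable.
Exception (b): assembly uses only hand tools; the structure's height is 12 ft, less than the 15 ft limit — every condition holds. But: (e) applies — aggregate throughput is 2,260 units, meeting the 2,260 units threshold. (f) applies (a current Provisional Notice is held), but is overridden by (g): (g) operates against (f): a current General Exemption Letter is held. (h), which would lift (g), is not engaged — the General Approval is not current. Exception (b) does not apply.
Exception (c) requires that the owner holds a current Tier 6 Approval from the Halston Office; but there is no Tier 6 Approval in force, so (c) is unavailable.
Exception (d)'s conditions are all satisfied: the structure's footprint is 120 sq ft, below the 140 sq ft limit; no windows face an adjoining lot; the reference index is 802, meeting the 796 threshold. However, paragraphs (m)–(n) must be considered: (m) operates against (d): the lot is in a historic district. (n), which would lift (m), does not operate here — the lot is solely residential. Exception (d) does not apply.
Every exception is unavailable, so the rule governs.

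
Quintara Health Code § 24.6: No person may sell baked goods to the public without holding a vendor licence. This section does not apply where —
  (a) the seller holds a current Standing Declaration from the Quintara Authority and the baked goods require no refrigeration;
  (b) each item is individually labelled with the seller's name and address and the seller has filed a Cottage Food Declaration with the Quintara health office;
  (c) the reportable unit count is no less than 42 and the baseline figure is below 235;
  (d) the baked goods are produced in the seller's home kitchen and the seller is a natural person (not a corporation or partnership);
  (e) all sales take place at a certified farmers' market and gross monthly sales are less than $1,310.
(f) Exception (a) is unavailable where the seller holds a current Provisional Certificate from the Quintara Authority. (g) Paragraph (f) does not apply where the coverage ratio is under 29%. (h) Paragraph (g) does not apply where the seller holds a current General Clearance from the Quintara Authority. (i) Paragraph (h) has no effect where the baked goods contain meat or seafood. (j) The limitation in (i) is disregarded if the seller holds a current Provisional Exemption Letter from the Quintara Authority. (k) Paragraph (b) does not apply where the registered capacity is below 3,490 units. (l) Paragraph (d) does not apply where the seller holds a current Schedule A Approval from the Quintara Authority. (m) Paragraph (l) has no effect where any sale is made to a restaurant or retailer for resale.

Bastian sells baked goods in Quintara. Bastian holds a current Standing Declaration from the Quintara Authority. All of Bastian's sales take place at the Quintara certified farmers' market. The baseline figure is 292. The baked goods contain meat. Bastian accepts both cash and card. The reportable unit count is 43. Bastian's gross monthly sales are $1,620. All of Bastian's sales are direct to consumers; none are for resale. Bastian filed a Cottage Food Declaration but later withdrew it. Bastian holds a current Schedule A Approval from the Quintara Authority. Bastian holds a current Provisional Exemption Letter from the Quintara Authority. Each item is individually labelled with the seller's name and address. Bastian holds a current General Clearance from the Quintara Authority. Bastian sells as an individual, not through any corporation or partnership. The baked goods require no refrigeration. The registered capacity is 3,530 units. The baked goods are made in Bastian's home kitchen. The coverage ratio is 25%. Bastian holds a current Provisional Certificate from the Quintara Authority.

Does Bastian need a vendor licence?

Yes — Bastian must hold a vendor licence.

Exception (a)'s conditions are all satisfied: a current Standing Declaration is held; the baked goods are shelf-stable. But applying paragraphs (f)–(j): (f) operates — a current Provisional Certificate is held. (g) would limit (f) — the coverage ratio is 25%, under the 29% limit — but (h) sets (g) aside: (h) applies — a current General Clearance is held. (i) would limit (h) — the baked goods contain meat — but (j) sets (i) aside: (j) applies — a current Provisional Exemption Letter is held. Exception (a) does not apply.
Exception (b) does not apply: the Cottage Food Declaration was withdrawn.
Exception (c) fails — the baseline figure is 292, not below 235.
Exception (d) is satisfied on its face — the baked goods are home-kitchen produced; the seller is a natural person. But: (l) operates against (d): a current Schedule A Approval is held. (m) is inapplicable (no sales are for resale), so (l) stands. Exception (d) does not apply.
Exception (e) does not apply: gross monthly sales are $1,620, not less than $1,310.
None of the exceptions is available; § 24.6 applies in full.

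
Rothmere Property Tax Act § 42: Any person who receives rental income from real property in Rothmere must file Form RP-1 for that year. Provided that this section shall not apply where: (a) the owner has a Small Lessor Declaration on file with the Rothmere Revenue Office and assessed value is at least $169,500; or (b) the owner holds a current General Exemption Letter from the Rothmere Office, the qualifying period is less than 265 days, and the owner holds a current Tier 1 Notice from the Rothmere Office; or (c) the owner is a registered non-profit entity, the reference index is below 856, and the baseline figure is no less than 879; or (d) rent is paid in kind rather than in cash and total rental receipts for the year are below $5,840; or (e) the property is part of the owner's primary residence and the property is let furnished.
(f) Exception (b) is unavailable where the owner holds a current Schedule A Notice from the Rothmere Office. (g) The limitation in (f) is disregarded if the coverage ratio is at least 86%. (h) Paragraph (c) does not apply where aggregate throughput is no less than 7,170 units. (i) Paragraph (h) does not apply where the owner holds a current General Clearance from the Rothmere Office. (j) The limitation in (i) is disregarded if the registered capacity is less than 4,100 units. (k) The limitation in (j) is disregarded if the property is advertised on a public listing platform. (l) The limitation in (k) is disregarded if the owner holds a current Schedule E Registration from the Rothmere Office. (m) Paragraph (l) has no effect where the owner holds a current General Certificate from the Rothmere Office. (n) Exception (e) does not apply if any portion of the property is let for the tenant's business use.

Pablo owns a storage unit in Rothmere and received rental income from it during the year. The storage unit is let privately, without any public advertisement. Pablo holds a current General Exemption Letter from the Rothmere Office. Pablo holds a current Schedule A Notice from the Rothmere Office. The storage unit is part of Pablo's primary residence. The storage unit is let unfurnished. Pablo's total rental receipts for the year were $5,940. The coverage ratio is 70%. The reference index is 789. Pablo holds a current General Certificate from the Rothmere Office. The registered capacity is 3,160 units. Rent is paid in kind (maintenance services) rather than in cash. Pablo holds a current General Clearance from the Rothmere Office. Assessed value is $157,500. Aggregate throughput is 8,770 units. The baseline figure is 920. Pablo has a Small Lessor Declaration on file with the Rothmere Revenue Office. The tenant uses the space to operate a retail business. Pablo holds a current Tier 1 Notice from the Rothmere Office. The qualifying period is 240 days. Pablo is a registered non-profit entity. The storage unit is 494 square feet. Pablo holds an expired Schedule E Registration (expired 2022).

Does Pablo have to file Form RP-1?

Yes — Pablo must file Form RP-1.

Exception (a) does not apply: assessed value is $157,500, short of $169,500.
Exception (b)'s conditions are all satisfied: a current General Exemption Letter is held; the qualifying period is 240 days, less than the 265 days limit; a current Tier 1 Notice is held. But: (f) operates against (b): a current Schedule A Notice is held. (g) does not operate here (the coverage ratio is 70%, short of 86%), so (f) stands. So (b) is unavailable.
Exception (c): Pablo is a registered non-profit; the reference index is 789, below the 856 limit; the baseline figure is 920, meeting the 879 threshold — every condition holds. But: (h) operates against (c): aggregate throughput is 8,770 units, meeting the 7,170 units threshold. (i) would limit (h) — a current General Clearance is held — but (j) sets (i) aside: (j) is engaged — the registered capacity is 3,160 units, less than the 4,100 units limit. (k), which would lift (j), is inapplicable — the property is let privately without advertisement. So (c) is unavailable.
Exception (d) requires that total rental receipts for the year are below $5,840; but total rental receipts for the year are $5,940, not below $5,840, so (d) is unavailable.
Exception (e) does not apply: the property is let unfurnished.
No exception applies. The general rule governs.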